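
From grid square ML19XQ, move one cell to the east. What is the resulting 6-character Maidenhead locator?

ML29aq

Longitude subsquare x = 23; +1 → 24, wraps to 0 = a, carry into square.
Longitude square 1; +1 → 2.
The latitude characters are unchanged.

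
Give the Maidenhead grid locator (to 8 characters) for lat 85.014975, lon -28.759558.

HR55oa83

Offset from 180°W / 90°S: lon 151.24044°, lat 175.01497°.
Field (20°×10°, letters A–R): 151.24044/20 → 7 → H, 175.01497/10 → 17 → R; chars HR.
Square (2°×1°, digits 0–9): 11.24044/2 → 5, 5.01497/1 → 5; chars 55.
Subsquare (5′×2.5′, letters a–x): 1.24044/0.0833333 → 14 → o, 0.01497/0.0416667 → 0 → a; chars oa.
Extended square (30″×15″, digits 0–9): 0.07378/0.00833333 → 8, 0.01497/0.00416667 → 3; chars 83.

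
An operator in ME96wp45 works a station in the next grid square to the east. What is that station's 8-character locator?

ME96wp55

Longitude extended square 4; +1 → 5.
The latitude characters are unchanged.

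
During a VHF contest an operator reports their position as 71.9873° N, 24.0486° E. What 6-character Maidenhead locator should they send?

Add 180° to longitude and 90° to latitude: 204.0486, 161.9873.
Field: lon ⌊204.0486/20⌋ = 10 → K; lat ⌊161.9873/10⌋ = 16 → Q.
Square: lon ⌊4.0486/2⌋ = 2; lat ⌊1.9873/1⌋ = 1.
Subsquare: lon ⌊0.0486/0.0833333⌋ = 0 → a; lat ⌊0.9873/0.0416667⌋ = 23 → x.

KQ21ax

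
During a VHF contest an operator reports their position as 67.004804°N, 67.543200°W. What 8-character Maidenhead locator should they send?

FP67fa41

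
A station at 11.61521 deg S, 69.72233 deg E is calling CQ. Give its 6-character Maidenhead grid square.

MH48uj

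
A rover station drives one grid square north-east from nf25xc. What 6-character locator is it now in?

NF35ad

Longitude subsquare x = 23; +1 → 24, wraps to 0 = a, carry into square.
Longitude square 2; +1 → 3.
Latitude subsquare c = 2; +1 → 3 = d.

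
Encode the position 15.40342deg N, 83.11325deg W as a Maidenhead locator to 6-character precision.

Shift to the Maidenhead origin (180°W, 90°S): lon 96.8868, lat 105.4034.
Field: lon ⌊96.8868/20⌋ = 4 → E; lat ⌊105.4034/10⌋ = 10 → K.
Square: lon ⌊16.8868/2⌋ = 8; lat ⌊5.4034/1⌋ = 5.
Subsquare: lon ⌊0.8868/0.0833333⌋ = 10 → k; lat ⌊0.4034/0.0416667⌋ = 9 → j.

EK85kj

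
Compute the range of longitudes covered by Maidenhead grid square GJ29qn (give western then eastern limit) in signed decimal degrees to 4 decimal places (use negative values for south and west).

Field G=6, J=9: +6·20° lon, +9·10° lat → SW at lon -60°, lat 0°.
Square 2, 9: +2·2° lon, +9·1° lat → SW at lon -56°, lat 9°.
Subsquare q=16, n=13: +16·0.0833333° lon, +13·0.0416667° lat → SW at lon -54.6667°, lat 9.54167°.
Cell spans 0.0833333° lon × 0.0416667° lat.
west -54.6667, east -54.5833.

-54.6667, -54.5833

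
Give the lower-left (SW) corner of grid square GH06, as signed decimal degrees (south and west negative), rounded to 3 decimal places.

-14.000, -60.000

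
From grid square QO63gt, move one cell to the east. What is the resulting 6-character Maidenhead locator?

QO63ht

Longitude subsquare g = 6; +1 → 7 = h.
The latitude characters are unchanged.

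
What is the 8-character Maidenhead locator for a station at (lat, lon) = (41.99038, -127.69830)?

CN61dx67

Offset from 180°W / 90°S: lon 52.30170°, lat 131.99038°.
Field: 52.30170/20 → 2 → C, 131.99038/10 → 13 → N; chars CN.
Square: 12.30170/2 → 6, 1.99038/1 → 1; chars 61.
Subsquare: 0.30170/0.0833333 → 3 → d, 0.99038/0.0416667 → 23 → x; chars dx.
Extended square: 0.05170/0.00833333 → 6, 0.03205/0.00416667 → 7; chars 67.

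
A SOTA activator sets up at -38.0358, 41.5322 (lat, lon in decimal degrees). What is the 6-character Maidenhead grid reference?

LF01sx

Add 180° to longitude and 90° to latitude: 221.5322, 51.9642.
Field (20°×10°, letters A–R): 221.5322/20 → 11 → L, 51.9642/10 → 5 → F; chars LF.
Square (2°×1°, digits 0–9): 1.5322/2 → 0, 1.9642/1 → 1; chars 01.
Subsquare (5′×2.5′, letters a–x): 1.5322/0.0833333 → 18 → s, 0.9642/0.0416667 → 23 → x; chars sx.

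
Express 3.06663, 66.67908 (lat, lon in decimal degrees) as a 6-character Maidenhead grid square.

MJ33ib

Add 180° to longitude and 90° to latitude: 246.6791, 93.0666.
Field (20°×10°, letters A–R): lon ⌊246.6791/20⌋ = 12 → M; lat ⌊93.0666/10⌋ = 9 → J.
Square (2°×1°, digits 0–9): lon ⌊6.6791/2⌋ = 3; lat ⌊3.0666/1⌋ = 3.
Subsquare (5′×2.5′, letters a–x): lon ⌊0.6791/0.0833333⌋ = 8 → i; lat ⌊0.0666/0.0416667⌋ = 1 → b.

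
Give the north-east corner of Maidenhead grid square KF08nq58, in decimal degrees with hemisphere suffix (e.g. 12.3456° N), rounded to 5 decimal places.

31.29583° S, 21.13333° E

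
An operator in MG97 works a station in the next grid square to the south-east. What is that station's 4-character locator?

Longitude square 9; +1 → 10, wraps to 0, carry into field.
Longitude field M = 12; +1 → 13 = N.
Latitude square 7; −1 → 6.

NG06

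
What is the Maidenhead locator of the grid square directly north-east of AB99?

Longitude square 9; +1 → 10, wraps to 0, carry into field.
Longitude field A = 0; +1 → 1 = B.
Latitude square 9; +1 → 10, wraps to 0, carry into field.
Latitude field B = 1; +1 → 2 = C.

BC00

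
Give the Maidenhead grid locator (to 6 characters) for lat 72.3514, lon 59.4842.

LQ92ri

Offset from 180°W / 90°S: lon 239.4842°, lat 162.3514°.
Field (20°×10°, letters A–R): 239.4842/20 → 11 → L, 162.3514/10 → 16 → Q; chars LQ.
Square (2°×1°, digits 0–9): 19.4842/2 → 9, 2.3514/1 → 2; chars 92.
Subsquare (5′×2.5′, letters a–x): 1.4842/0.0833333 → 17 → r, 0.3514/0.0416667 → 8 → i; chars ri.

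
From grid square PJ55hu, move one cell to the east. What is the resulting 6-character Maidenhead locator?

PJ55iu

Longitude subsquare h = 7; +1 → 8 = i.
The latitude characters are unchanged.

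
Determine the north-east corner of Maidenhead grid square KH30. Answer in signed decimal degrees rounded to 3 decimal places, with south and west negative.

-19.000, 28.000

Field K=10, H=7: +10·20° lon, +7·10° lat → SW at lon 20°, lat -20°.
Square 3, 0: +3·2° lon, +0·1° lat → SW at lon 26°, lat -20°.
Cell spans 2° lon × 1° lat. NE corner is SW corner plus one full cell.
latitude -19.000, longitude 28.000.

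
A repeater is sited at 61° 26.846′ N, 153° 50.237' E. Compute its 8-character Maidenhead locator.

QP61wk07

Add 180° to longitude and 90° to latitude: 333.83728, 151.44743.
Field: lon ⌊333.83728/20⌋ = 16 → Q; lat ⌊151.44743/10⌋ = 15 → P.
Square: lon ⌊13.83728/2⌋ = 6; lat ⌊1.44743/1⌋ = 1.
Subsquare: lon ⌊1.83728/0.0833333⌋ = 22 → w; lat ⌊0.44743/0.0416667⌋ = 10 → k.
Extended square: lon ⌊0.00395/0.00833333⌋ = 0; lat ⌊0.03077/0.00416667⌋ = 7.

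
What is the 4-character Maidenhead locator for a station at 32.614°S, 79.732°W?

Add 180° to longitude and 90° to latitude: 100.27, 57.39.
Field: 100.27/20 → 5 → F, 57.39/10 → 5 → F; chars FF.
Square: 0.27/2 → 0, 7.39/1 → 7; chars 07.

FF07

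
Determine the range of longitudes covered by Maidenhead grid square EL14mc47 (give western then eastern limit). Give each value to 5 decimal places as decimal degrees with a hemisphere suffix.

96.96667° W, 96.95833° W

Field E=4, L=11: +4·20° lon, +11·10° lat → SW at lon -100°, lat 20°.
Square 1, 4: +1·2° lon, +4·1° lat → SW at lon -98°, lat 24°.
Subsquare m=12, c=2: +12·0.0833333° lon, +2·0.0416667° lat → SW at lon -97°, lat 24.0833°.
Extended square 4, 7: +4·0.00833333° lon, +7·0.00416667° lat → SW at lon -96.9667°, lat 24.1125°.
Cell spans 0.00833333° lon × 0.00416667° lat.
west 96.96667° W, east 96.95833° W.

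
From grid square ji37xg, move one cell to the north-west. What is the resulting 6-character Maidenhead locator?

Longitude subsquare x = 23; −1 → 22 = w.
Latitude subsquare g = 6; +1 → 7 = h.

JI37wh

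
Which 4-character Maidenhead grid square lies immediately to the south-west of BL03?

AL92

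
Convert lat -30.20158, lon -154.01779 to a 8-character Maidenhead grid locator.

BF29xt71

Shift to the Maidenhead origin (180°W, 90°S): lon 25.98221, lat 59.79842.
Field (20°×10°, letters A–R): lon ⌊25.98221/20⌋ = 1 → B; lat ⌊59.79842/10⌋ = 5 → F.
Square (2°×1°, digits 0–9): lon ⌊5.98221/2⌋ = 2; lat ⌊9.79842/1⌋ = 9.
Subsquare (5′×2.5′, letters a–x): lon ⌊1.98221/0.0833333⌋ = 23 → x; lat ⌊0.79842/0.0416667⌋ = 19 → t.
Extended square (30″×15″, digits 0–9): lon ⌊0.06554/0.00833333⌋ = 7; lat ⌊0.00675/0.00416667⌋ = 1.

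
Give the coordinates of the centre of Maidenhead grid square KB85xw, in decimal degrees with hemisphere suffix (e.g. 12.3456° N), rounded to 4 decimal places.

74.0625° S, 37.9583° E

Field K=10, B=1: +10·20° lon, +1·10° lat → SW at lon 20°, lat -80°.
Square 8, 5: +8·2° lon, +5·1° lat → SW at lon 36°, lat -75°.
Subsquare x=23, w=22: +23·0.0833333° lon, +22·0.0416667° lat → SW at lon 37.9167°, lat -74.0833°.
Cell spans 0.0833333° lon × 0.0416667° lat. Centre is SW corner plus half of each.
latitude 74.0625° S, longitude 37.9583° E.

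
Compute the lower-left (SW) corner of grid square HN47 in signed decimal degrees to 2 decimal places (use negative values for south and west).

47.00, -32.00

Field H=7, N=13: +7·20° lon, +13·10° lat → SW at lon -40°, lat 40°.
Square 4, 7: +4·2° lon, +7·1° lat → SW at lon -32°, lat 47°.
latitude 47.00, longitude -32.00.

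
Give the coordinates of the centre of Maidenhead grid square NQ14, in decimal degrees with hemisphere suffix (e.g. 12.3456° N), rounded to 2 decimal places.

74.50° N, 83.00° E

Field N=13, Q=16: +13·20° lon, +16·10° lat → SW at lon 80°, lat 70°.
Square 1, 4: +1·2° lon, +4·1° lat → SW at lon 82°, lat 74°.
Cell spans 2° lon × 1° lat. Centre is SW corner plus half of each.
latitude 74.50° N, longitude 83.00° E.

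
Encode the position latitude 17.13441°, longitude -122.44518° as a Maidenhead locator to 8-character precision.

CK87sd62

Shift to the Maidenhead origin (180°W, 90°S): lon 57.55482, lat 107.13441.
Field (20°×10°, letters A–R): 57.55482/20 → 2 → C, 107.13441/10 → 10 → K; chars CK.
Square (2°×1°, digits 0–9): 17.55482/2 → 8, 7.13441/1 → 7; chars 87.
Subsquare (5′×2.5′, letters a–x): 1.55482/0.0833333 → 18 → s, 0.13441/0.0416667 → 3 → d; chars sd.
Extended square (30″×15″, digits 0–9): 0.05482/0.00833333 → 6, 0.00941/0.00416667 → 2; chars 62.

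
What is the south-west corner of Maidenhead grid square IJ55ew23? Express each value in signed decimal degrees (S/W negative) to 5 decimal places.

5.92917, -9.65000

Field I=8, J=9: +8·20° lon, +9·10° lat → SW at lon -20°, lat 0°.
Square 5, 5: +5·2° lon, +5·1° lat → SW at lon -10°, lat 5°.
Subsquare e=4, w=22: +4·0.0833333° lon, +22·0.0416667° lat → SW at lon -9.66667°, lat 5.91667°.
Extended square 2, 3: +2·0.00833333° lon, +3·0.00416667° lat → SW at lon -9.65°, lat 5.92917°.
latitude 5.92917, longitude -9.65000.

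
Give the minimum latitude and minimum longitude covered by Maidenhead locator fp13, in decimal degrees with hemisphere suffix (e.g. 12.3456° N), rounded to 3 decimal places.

63.000° N, 78.000° W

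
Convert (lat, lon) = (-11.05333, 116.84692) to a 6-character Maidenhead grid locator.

Offset from 180°W / 90°S: lon 296.8469°, lat 78.9467°.
Field: 296.8469/20 → 14 → O, 78.9467/10 → 7 → H; chars OH.
Square: 16.8469/2 → 8, 8.9467/1 → 8; chars 88.
Subsquare: 0.8469/0.0833333 → 10 → k, 0.9467/0.0416667 → 22 → w; chars kw.

OH88kw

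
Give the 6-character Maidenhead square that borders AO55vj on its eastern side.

AO55wj

Longitude subsquare v = 21; +1 → 22 = w.
The latitude characters are unchanged.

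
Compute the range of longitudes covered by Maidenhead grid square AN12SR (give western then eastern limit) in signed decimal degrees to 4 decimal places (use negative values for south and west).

Field A=0, N=13: +0·20° lon, +13·10° lat → SW at lon -180°, lat 40°.
Square 1, 2: +1·2° lon, +2·1° lat → SW at lon -178°, lat 42°.
Subsquare s=18, r=17: +18·0.0833333° lon, +17·0.0416667° lat → SW at lon -176.5°, lat 42.7083°.
Cell spans 0.0833333° lon × 0.0416667° lat.
west -176.5000, east -176.4167.

-176.5000, -176.4167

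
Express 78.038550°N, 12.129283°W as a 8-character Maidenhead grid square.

Add 180° to longitude and 90° to latitude: 167.87072, 168.03855.
Field: lon ⌊167.87072/20⌋ = 8 → I; lat ⌊168.03855/10⌋ = 16 → Q.
Square: lon ⌊7.87072/2⌋ = 3; lat ⌊8.03855/1⌋ = 8.
Subsquare: lon ⌊1.87072/0.0833333⌋ = 22 → w; lat ⌊0.03855/0.0416667⌋ = 0 → a.
Extended square: lon ⌊0.03738/0.00833333⌋ = 4; lat ⌊0.03855/0.00416667⌋ = 9.

IQ38wa49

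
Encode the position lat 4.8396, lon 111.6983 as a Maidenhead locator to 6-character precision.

Offset from 180°W / 90°S: lon 291.6983°, lat 94.8396°.
Field (20°×10°, letters A–R): 291.6983/20 → 14 → O, 94.8396/10 → 9 → J; chars OJ.
Square (2°×1°, digits 0–9): 11.6983/2 → 5, 4.8396/1 → 4; chars 54.
Subsquare (5′×2.5′, letters a–x): 1.6983/0.0833333 → 20 → u, 0.8396/0.0416667 → 20 → u; chars uu.

OJ54uu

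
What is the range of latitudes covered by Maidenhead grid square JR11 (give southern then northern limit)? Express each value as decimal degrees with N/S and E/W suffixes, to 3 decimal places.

Field J=9, R=17: +9·20° lon, +17·10° lat → SW at lon 0°, lat 80°.
Square 1, 1: +1·2° lon, +1·1° lat → SW at lon 2°, lat 81°.
Cell spans 2° lon × 1° lat.
south 81.000° N, north 82.000° N.

81.000° N, 82.000° N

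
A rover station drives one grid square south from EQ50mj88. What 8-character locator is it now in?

Latitude extended square 8; −1 → 7.
The longitude characters are unchanged.

EQ50mj87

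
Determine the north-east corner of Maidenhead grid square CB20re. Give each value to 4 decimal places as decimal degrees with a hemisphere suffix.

79.7917° S, 134.5000° W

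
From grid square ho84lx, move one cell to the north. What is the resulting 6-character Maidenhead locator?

HO85la

Latitude subsquare x = 23; +1 → 24, wraps to 0 = a, carry into square.
Latitude square 4; +1 → 5.
The longitude characters are unchanged.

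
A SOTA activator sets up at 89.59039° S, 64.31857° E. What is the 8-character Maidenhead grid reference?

MA20dj88

Add 180° to longitude and 90° to latitude: 244.31857, 0.40961.
Field: 244.31857/20 → 12 → M, 0.40961/10 → 0 → A; chars MA.
Square: 4.31857/2 → 2, 0.40961/1 → 0; chars 20.
Subsquare: 0.31857/0.0833333 → 3 → d, 0.40961/0.0416667 → 9 → j; chars dj.
Extended square: 0.06857/0.00833333 → 8, 0.03461/0.00416667 → 8; chars 88.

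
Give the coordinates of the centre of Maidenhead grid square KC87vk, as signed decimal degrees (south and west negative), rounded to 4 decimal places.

Field K=10, C=2: +10·20° lon, +2·10° lat → SW at lon 20°, lat -70°.
Square 8, 7: +8·2° lon, +7·1° lat → SW at lon 36°, lat -63°.
Subsquare v=21, k=10: +21·0.0833333° lon, +10·0.0416667° lat → SW at lon 37.75°, lat -62.5833°.
Cell spans 0.0833333° lon × 0.0416667° lat. Centre is SW corner plus half of each.
latitude -62.5625, longitude 37.7917.

-62.5625, 37.7917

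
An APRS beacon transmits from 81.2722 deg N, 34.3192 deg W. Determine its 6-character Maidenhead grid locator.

HR21ug

Add 180° to longitude and 90° to latitude: 145.6808, 171.2722.
Field: 145.6808/20 → 7 → H, 171.2722/10 → 17 → R; chars HR.
Square: 5.6808/2 → 2, 1.2722/1 → 1; chars 21.
Subsquare: 1.6808/0.0833333 → 20 → u, 0.2722/0.0416667 → 6 → g; chars ug.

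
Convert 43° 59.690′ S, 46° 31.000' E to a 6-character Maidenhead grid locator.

Offset from 180°W / 90°S: lon 226.5167°, lat 46.0052°.
Field: lon ⌊226.5167/20⌋ = 11 → L; lat ⌊46.0052/10⌋ = 4 → E.
Square: lon ⌊6.5167/2⌋ = 3; lat ⌊6.0052/1⌋ = 6.
Subsquare: lon ⌊0.5167/0.0833333⌋ = 6 → g; lat ⌊0.0052/0.0416667⌋ = 0 → a.

LE36ga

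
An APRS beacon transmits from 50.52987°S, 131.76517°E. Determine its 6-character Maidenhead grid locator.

Add 180° to longitude and 90° to latitude: 311.7652, 39.4701.
Field: lon ⌊311.7652/20⌋ = 15 → P; lat ⌊39.4701/10⌋ = 3 → D.
Square: lon ⌊11.7652/2⌋ = 5; lat ⌊9.4701/1⌋ = 9.
Subsquare: lon ⌊1.7652/0.0833333⌋ = 21 → v; lat ⌊0.4701/0.0416667⌋ = 11 → l.

PD59vl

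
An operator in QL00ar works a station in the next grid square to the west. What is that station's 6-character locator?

PL90xr

Longitude subsquare a = 0; −1 → -1, wraps to 23 = x, carry into square.
Longitude square 0; −1 → -1, wraps to 9, carry into field.
Longitude field Q = 16; −1 → 15 = P.
The latitude characters are unchanged.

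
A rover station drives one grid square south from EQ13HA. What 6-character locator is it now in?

EQ12hx

Latitude subsquare a = 0; −1 → -1, wraps to 23 = x, carry into square.
Latitude square 3; −1 → 2.
The longitude characters are unchanged.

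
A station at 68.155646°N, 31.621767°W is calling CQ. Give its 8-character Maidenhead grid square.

HP48ed57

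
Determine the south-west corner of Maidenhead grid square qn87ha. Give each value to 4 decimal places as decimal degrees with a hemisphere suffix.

Field Q=16, N=13: +16·20° lon, +13·10° lat → SW at lon 140°, lat 40°.
Square 8, 7: +8·2° lon, +7·1° lat → SW at lon 156°, lat 47°.
Subsquare h=7, a=0: +7·0.0833333° lon, +0·0.0416667° lat → SW at lon 156.583°, lat 47°.
latitude 47.0000° N, longitude 156.5833° E.

47.0000° N, 156.5833° E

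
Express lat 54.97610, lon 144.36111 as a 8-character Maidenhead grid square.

QO24ex34

Add 180° to longitude and 90° to latitude: 324.36111, 144.97610.
Field (20°×10°, letters A–R): lon ⌊324.36111/20⌋ = 16 → Q; lat ⌊144.97610/10⌋ = 14 → O.
Square (2°×1°, digits 0–9): lon ⌊4.36111/2⌋ = 2; lat ⌊4.97610/1⌋ = 4.
Subsquare (5′×2.5′, letters a–x): lon ⌊0.36111/0.0833333⌋ = 4 → e; lat ⌊0.97610/0.0416667⌋ = 23 → x.
Extended square (30″×15″, digits 0–9): lon ⌊0.02778/0.00833333⌋ = 3; lat ⌊0.01777/0.00416667⌋ = 4.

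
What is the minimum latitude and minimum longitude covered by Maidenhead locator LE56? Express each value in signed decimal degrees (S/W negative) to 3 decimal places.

Field L=11, E=4: +11·20° lon, +4·10° lat → SW at lon 40°, lat -50°.
Square 5, 6: +5·2° lon, +6·1° lat → SW at lon 50°, lat -44°.
latitude -44.000, longitude 50.000.

-44.000, 50.000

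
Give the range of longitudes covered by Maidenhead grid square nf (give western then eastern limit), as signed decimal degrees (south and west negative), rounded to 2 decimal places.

Field N=13, F=5: +13·20° lon, +5·10° lat → SW at lon 80°, lat -40°.
Cell spans 20° lon × 10° lat.
west 80.00, east 100.00.

80.00, 100.00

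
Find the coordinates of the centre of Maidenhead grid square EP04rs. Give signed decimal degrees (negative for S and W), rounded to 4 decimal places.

Field E=4, P=15: +4·20° lon, +15·10° lat → SW at lon -100°, lat 60°.
Square 0, 4: +0·2° lon, +4·1° lat → SW at lon -100°, lat 64°.
Subsquare r=17, s=18: +17·0.0833333° lon, +18·0.0416667° lat → SW at lon -98.5833°, lat 64.75°.
Cell spans 0.0833333° lon × 0.0416667° lat. Centre is SW corner plus half of each.
latitude 64.7708, longitude -98.5417.

64.7708, -98.5417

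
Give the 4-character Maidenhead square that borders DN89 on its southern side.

DN88

Latitude square 9; −1 → 8.
The longitude characters are unchanged.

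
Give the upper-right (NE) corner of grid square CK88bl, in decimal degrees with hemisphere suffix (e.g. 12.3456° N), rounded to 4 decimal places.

18.5000° N, 123.8333° W

Field C=2, K=10: +2·20° lon, +10·10° lat → SW at lon -140°, lat 10°.
Square 8, 8: +8·2° lon, +8·1° lat → SW at lon -124°, lat 18°.
Subsquare b=1, l=11: +1·0.0833333° lon, +11·0.0416667° lat → SW at lon -123.917°, lat 18.4583°.
Cell spans 0.0833333° lon × 0.0416667° lat. NE corner is SW corner plus one full cell.
latitude 18.5000° N, longitude 123.8333° W.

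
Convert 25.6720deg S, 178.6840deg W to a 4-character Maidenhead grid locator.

Shift to the Maidenhead origin (180°W, 90°S): lon 1.32, lat 64.33.
Field (20°×10°, letters A–R): 1.32/20 → 0 → A, 64.33/10 → 6 → G; chars AG.
Square (2°×1°, digits 0–9): 1.32/2 → 0, 4.33/1 → 4; chars 04.

AG04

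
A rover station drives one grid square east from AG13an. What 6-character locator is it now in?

AG13bn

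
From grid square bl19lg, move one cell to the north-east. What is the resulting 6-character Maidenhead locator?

BL19mh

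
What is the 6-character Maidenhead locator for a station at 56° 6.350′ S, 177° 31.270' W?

Offset from 180°W / 90°S: lon 2.4788°, lat 33.8942°.
Field: lon ⌊2.4788/20⌋ = 0 → A; lat ⌊33.8942/10⌋ = 3 → D.
Square: lon ⌊2.4788/2⌋ = 1; lat ⌊3.8942/1⌋ = 3.
Subsquare: lon ⌊0.4788/0.0833333⌋ = 5 → f; lat ⌊0.8942/0.0416667⌋ = 21 → v.

AD13fv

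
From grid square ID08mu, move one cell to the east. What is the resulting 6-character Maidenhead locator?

Longitude subsquare m = 12; +1 → 13 = n.
The latitude characters are unchanged.

ID08nu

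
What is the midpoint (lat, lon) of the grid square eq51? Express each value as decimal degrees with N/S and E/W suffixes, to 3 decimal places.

Field E=4, Q=16: +4·20° lon, +16·10° lat → SW at lon -100°, lat 70°.
Square 5, 1: +5·2° lon, +1·1° lat → SW at lon -90°, lat 71°.
Cell spans 2° lon × 1° lat. Centre is SW corner plus half of each.
latitude 71.500° N, longitude 89.000° W.

71.500° N, 89.000° W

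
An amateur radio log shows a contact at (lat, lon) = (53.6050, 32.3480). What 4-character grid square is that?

Shift to the Maidenhead origin (180°W, 90°S): lon 212.35, lat 143.60.
Field: 212.35/20 → 10 → K, 143.60/10 → 14 → O; chars KO.
Square: 12.35/2 → 6, 3.60/1 → 3; chars 63.

KO63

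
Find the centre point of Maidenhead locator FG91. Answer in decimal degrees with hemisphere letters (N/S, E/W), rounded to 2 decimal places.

28.50° S, 61.00° W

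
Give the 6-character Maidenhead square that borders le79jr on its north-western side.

LE79is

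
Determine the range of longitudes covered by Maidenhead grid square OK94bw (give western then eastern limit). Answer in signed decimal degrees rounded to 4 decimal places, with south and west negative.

Field O=14, K=10: +14·20° lon, +10·10° lat → SW at lon 100°, lat 10°.
Square 9, 4: +9·2° lon, +4·1° lat → SW at lon 118°, lat 14°.
Subsquare b=1, w=22: +1·0.0833333° lon, +22·0.0416667° lat → SW at lon 118.083°, lat 14.9167°.
Cell spans 0.0833333° lon × 0.0416667° lat.
west 118.0833, east 118.1667.

118.0833, 118.1667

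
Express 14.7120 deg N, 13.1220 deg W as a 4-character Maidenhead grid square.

IK34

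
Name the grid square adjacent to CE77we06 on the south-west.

Longitude extended square 0; −1 → -1, wraps to 9, carry into subsquare.
Longitude subsquare w = 22; −1 → 21 = v.
Latitude extended square 6; −1 → 5.

CE77ve95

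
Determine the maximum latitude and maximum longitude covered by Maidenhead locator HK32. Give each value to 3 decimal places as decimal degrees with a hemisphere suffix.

Field H=7, K=10: +7·20° lon, +10·10° lat → SW at lon -40°, lat 10°.
Square 3, 2: +3·2° lon, +2·1° lat → SW at lon -34°, lat 12°.
Cell spans 2° lon × 1° lat. NE corner is SW corner plus one full cell.
latitude 13.000° N, longitude 32.000° W.

13.000° N, 32.000° W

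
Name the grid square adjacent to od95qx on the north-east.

OD96ra

Longitude subsquare q = 16; +1 → 17 = r.
Latitude subsquare x = 23; +1 → 24, wraps to 0 = a, carry into square.
Latitude square 5; +1 → 6.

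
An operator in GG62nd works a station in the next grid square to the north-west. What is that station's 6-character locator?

Longitude subsquare n = 13; −1 → 12 = m.
Latitude subsquare d = 3; +1 → 4 = e.

GG62me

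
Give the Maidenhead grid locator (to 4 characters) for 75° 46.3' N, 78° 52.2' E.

MQ95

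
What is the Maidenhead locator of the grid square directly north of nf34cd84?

Latitude extended square 4; +1 → 5.
The longitude characters are unchanged.

NF34cd85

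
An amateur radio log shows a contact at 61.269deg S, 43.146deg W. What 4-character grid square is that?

Add 180° to longitude and 90° to latitude: 136.85, 28.73.
Field (20°×10°, letters A–R): lon ⌊136.85/20⌋ = 6 → G; lat ⌊28.73/10⌋ = 2 → C.
Square (2°×1°, digits 0–9): lon ⌊16.85/2⌋ = 8; lat ⌊8.73/1⌋ = 8.

GC88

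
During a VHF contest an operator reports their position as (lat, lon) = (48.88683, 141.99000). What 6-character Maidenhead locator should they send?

Shift to the Maidenhead origin (180°W, 90°S): lon 321.9900, lat 138.8868.
Field: 321.9900/20 → 16 → Q, 138.8868/10 → 13 → N; chars QN.
Square: 1.9900/2 → 0, 8.8868/1 → 8; chars 08.
Subsquare: 1.9900/0.0833333 → 23 → x, 0.8868/0.0416667 → 21 → v; chars xv.

QN08xv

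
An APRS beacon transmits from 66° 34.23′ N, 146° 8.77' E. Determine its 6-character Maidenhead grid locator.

QP36bn

Add 180° to longitude and 90° to latitude: 326.1462, 156.5705.
Field: lon ⌊326.1462/20⌋ = 16 → Q; lat ⌊156.5705/10⌋ = 15 → P.
Square: lon ⌊6.1462/2⌋ = 3; lat ⌊6.5705/1⌋ = 6.
Subsquare: lon ⌊0.1462/0.0833333⌋ = 1 → b; lat ⌊0.5705/0.0416667⌋ = 13 → n.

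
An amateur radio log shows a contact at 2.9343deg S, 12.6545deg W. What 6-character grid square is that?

II37qb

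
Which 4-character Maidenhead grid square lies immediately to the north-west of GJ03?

FJ94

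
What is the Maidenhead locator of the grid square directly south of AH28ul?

Latitude subsquare l = 11; −1 → 10 = k.
The longitude characters are unchanged.

AH28uk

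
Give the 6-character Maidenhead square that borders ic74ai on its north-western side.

Longitude subsquare a = 0; −1 → -1, wraps to 23 = x, carry into square.
Longitude square 7; −1 → 6.
Latitude subsquare i = 8; +1 → 9 = j.

IC64xj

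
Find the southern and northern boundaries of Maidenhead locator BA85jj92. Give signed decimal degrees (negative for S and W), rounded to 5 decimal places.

-84.61667, -84.61250

Field B=1, A=0: +1·20° lon, +0·10° lat → SW at lon -160°, lat -90°.
Square 8, 5: +8·2° lon, +5·1° lat → SW at lon -144°, lat -85°.
Subsquare j=9, j=9: +9·0.0833333° lon, +9·0.0416667° lat → SW at lon -143.25°, lat -84.625°.
Extended square 9, 2: +9·0.00833333° lon, +2·0.00416667° lat → SW at lon -143.175°, lat -84.6167°.
Cell spans 0.00833333° lon × 0.00416667° lat.
south -84.61667, north -84.61250.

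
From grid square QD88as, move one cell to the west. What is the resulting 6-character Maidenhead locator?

QD78xs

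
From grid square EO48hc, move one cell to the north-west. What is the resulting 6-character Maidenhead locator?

EO48gd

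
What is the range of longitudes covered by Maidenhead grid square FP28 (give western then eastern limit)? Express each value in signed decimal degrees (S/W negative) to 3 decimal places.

-76.000, -74.000

Field F=5, P=15: +5·20° lon, +15·10° lat → SW at lon -80°, lat 60°.
Square 2, 8: +2·2° lon, +8·1° lat → SW at lon -76°, lat 68°.
Cell spans 2° lon × 1° lat.
west -76.000, east -74.000.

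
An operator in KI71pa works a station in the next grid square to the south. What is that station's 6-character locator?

Latitude subsquare a = 0; −1 → -1, wraps to 23 = x, carry into square.
Latitude square 1; −1 → 0.
The longitude characters are unchanged.

KI70px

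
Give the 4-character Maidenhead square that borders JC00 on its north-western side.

Longitude square 0; −1 → -1, wraps to 9, carry into field.
Longitude field J = 9; −1 → 8 = I.
Latitude square 0; +1 → 1.

IC91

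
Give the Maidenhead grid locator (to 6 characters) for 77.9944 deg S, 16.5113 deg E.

JB82ga

Shift to the Maidenhead origin (180°W, 90°S): lon 196.5113, lat 12.0056.
Field (20°×10°, letters A–R): lon ⌊196.5113/20⌋ = 9 → J; lat ⌊12.0056/10⌋ = 1 → B.
Square (2°×1°, digits 0–9): lon ⌊16.5113/2⌋ = 8; lat ⌊2.0056/1⌋ = 2.
Subsquare (5′×2.5′, letters a–x): lon ⌊0.5113/0.0833333⌋ = 6 → g; lat ⌊0.0056/0.0416667⌋ = 0 → a.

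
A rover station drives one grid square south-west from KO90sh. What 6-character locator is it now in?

KO90rg

Longitude subsquare s = 18; −1 → 17 = r.
Latitude subsquare h = 7; −1 → 6 = g.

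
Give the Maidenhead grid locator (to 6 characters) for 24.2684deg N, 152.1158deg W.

BL34wg

Shift to the Maidenhead origin (180°W, 90°S): lon 27.8842, lat 114.2684.
Field (20°×10°, letters A–R): lon ⌊27.8842/20⌋ = 1 → B; lat ⌊114.2684/10⌋ = 11 → L.
Square (2°×1°, digits 0–9): lon ⌊7.8842/2⌋ = 3; lat ⌊4.2684/1⌋ = 4.
Subsquare (5′×2.5′, letters a–x): lon ⌊1.8842/0.0833333⌋ = 22 → w; lat ⌊0.2684/0.0416667⌋ = 6 → g.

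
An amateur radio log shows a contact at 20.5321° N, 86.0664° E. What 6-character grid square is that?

NL30am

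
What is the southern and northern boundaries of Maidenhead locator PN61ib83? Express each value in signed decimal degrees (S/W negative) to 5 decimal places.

41.05417, 41.05833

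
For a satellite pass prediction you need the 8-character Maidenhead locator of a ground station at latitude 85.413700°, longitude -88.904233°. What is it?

ER55nj19

Offset from 180°W / 90°S: lon 91.09577°, lat 175.41370°.
Field (20°×10°, letters A–R): lon ⌊91.09577/20⌋ = 4 → E; lat ⌊175.41370/10⌋ = 17 → R.
Square (2°×1°, digits 0–9): lon ⌊11.09577/2⌋ = 5; lat ⌊5.41370/1⌋ = 5.
Subsquare (5′×2.5′, letters a–x): lon ⌊1.09577/0.0833333⌋ = 13 → n; lat ⌊0.41370/0.0416667⌋ = 9 → j.
Extended square (30″×15″, digits 0–9): lon ⌊0.01243/0.00833333⌋ = 1; lat ⌊0.03870/0.00416667⌋ = 9.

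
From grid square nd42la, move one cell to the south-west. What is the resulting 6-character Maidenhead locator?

Longitude subsquare l = 11; −1 → 10 = k.
Latitude subsquare a = 0; −1 → -1, wraps to 23 = x, carry into square.
Latitude square 2; −1 → 1.

ND41kx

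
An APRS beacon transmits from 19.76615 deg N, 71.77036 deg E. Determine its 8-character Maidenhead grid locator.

Shift to the Maidenhead origin (180°W, 90°S): lon 251.77036, lat 109.76615.
Field (20°×10°, letters A–R): 251.77036/20 → 12 → M, 109.76615/10 → 10 → K; chars MK.
Square (2°×1°, digits 0–9): 11.77036/2 → 5, 9.76615/1 → 9; chars 59.
Subsquare (5′×2.5′, letters a–x): 1.77036/0.0833333 → 21 → v, 0.76615/0.0416667 → 18 → s; chars vs.
Extended square (30″×15″, digits 0–9): 0.02036/0.00833333 → 2, 0.01615/0.00416667 → 3; chars 23.

MK59vs23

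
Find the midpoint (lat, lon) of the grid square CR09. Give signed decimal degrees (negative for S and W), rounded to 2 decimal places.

89.50, -139.00

Field C=2, R=17: +2·20° lon, +17·10° lat → SW at lon -140°, lat 80°.
Square 0, 9: +0·2° lon, +9·1° lat → SW at lon -140°, lat 89°.
Cell spans 2° lon × 1° lat. Centre is SW corner plus half of each.
latitude 89.50, longitude -139.00.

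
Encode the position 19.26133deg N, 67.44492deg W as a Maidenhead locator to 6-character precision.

Add 180° to longitude and 90° to latitude: 112.5551, 109.2613.
Field (20°×10°, letters A–R): lon ⌊112.5551/20⌋ = 5 → F; lat ⌊109.2613/10⌋ = 10 → K.
Square (2°×1°, digits 0–9): lon ⌊12.5551/2⌋ = 6; lat ⌊9.2613/1⌋ = 9.
Subsquare (5′×2.5′, letters a–x): lon ⌊0.5551/0.0833333⌋ = 6 → g; lat ⌊0.2613/0.0416667⌋ = 6 → g.

FK69gg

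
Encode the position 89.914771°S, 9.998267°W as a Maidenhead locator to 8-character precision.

Shift to the Maidenhead origin (180°W, 90°S): lon 170.00173, lat 0.08523.
Field: 170.00173/20 → 8 → I, 0.08523/10 → 0 → A; chars IA.
Square: 10.00173/2 → 5, 0.08523/1 → 0; chars 50.
Subsquare: 0.00173/0.0833333 → 0 → a, 0.08523/0.0416667 → 2 → c; chars ac.
Extended square: 0.00173/0.00833333 → 0, 0.00190/0.00416667 → 0; chars 00.

IA50ac00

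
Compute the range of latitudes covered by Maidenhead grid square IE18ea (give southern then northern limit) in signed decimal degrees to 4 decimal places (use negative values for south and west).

-42.0000, -41.9583

Field I=8, E=4: +8·20° lon, +4·10° lat → SW at lon -20°, lat -50°.
Square 1, 8: +1·2° lon, +8·1° lat → SW at lon -18°, lat -42°.
Subsquare e=4, a=0: +4·0.0833333° lon, +0·0.0416667° lat → SW at lon -17.6667°, lat -42°.
Cell spans 0.0833333° lon × 0.0416667° lat.
south -42.0000, north -41.9583.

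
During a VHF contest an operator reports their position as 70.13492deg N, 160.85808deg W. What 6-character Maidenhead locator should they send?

AQ90nd

Add 180° to longitude and 90° to latitude: 19.1419, 160.1349.
Field: lon ⌊19.1419/20⌋ = 0 → A; lat ⌊160.1349/10⌋ = 16 → Q.
Square: lon ⌊19.1419/2⌋ = 9; lat ⌊0.1349/1⌋ = 0.
Subsquare: lon ⌊1.1419/0.0833333⌋ = 13 → n; lat ⌊0.1349/0.0416667⌋ = 3 → d.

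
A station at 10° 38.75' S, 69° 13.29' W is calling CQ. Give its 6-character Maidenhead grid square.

FH59ji

Offset from 180°W / 90°S: lon 110.7785°, lat 79.3542°.
Field: 110.7785/20 → 5 → F, 79.3542/10 → 7 → H; chars FH.
Square: 10.7785/2 → 5, 9.3542/1 → 9; chars 59.
Subsquare: 0.7785/0.0833333 → 9 → j, 0.3542/0.0416667 → 8 → i; chars ji.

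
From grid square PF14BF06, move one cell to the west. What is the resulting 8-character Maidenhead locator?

PF14af96

Longitude extended square 0; −1 → -1, wraps to 9, carry into subsquare.
Longitude subsquare b = 1; −1 → 0 = a.
The latitude characters are unchanged.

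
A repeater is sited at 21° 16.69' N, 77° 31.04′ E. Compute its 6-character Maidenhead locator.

ML81sg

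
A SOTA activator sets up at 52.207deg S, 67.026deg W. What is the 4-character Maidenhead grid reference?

FD67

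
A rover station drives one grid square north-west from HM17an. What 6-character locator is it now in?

Longitude subsquare a = 0; −1 → -1, wraps to 23 = x, carry into square.
Longitude square 1; −1 → 0.
Latitude subsquare n = 13; +1 → 14 = o.

HM07xo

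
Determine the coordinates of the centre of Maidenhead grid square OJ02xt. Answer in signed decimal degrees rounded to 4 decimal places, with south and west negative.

2.8125, 101.9583

Field O=14, J=9: +14·20° lon, +9·10° lat → SW at lon 100°, lat 0°.
Square 0, 2: +0·2° lon, +2·1° lat → SW at lon 100°, lat 2°.
Subsquare x=23, t=19: +23·0.0833333° lon, +19·0.0416667° lat → SW at lon 101.917°, lat 2.79167°.
Cell spans 0.0833333° lon × 0.0416667° lat. Centre is SW corner plus half of each.
latitude 2.8125, longitude 101.9583.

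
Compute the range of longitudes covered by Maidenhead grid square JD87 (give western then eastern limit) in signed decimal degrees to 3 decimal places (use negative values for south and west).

16.000, 18.000

Field J=9, D=3: +9·20° lon, +3·10° lat → SW at lon 0°, lat -60°.
Square 8, 7: +8·2° lon, +7·1° lat → SW at lon 16°, lat -53°.
Cell spans 2° lon × 1° lat.
west 16.000, east 18.000.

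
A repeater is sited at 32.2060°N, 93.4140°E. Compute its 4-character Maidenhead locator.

NM62

Shift to the Maidenhead origin (180°W, 90°S): lon 273.41, lat 122.21.
Field (20°×10°, letters A–R): 273.41/20 → 13 → N, 122.21/10 → 12 → M; chars NM.
Square (2°×1°, digits 0–9): 13.41/2 → 6, 2.21/1 → 2; chars 62.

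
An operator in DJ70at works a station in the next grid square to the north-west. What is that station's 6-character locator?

DJ60xu

Longitude subsquare a = 0; −1 → -1, wraps to 23 = x, carry into square.
Longitude square 7; −1 → 6.
Latitude subsquare t = 19; +1 → 20 = u.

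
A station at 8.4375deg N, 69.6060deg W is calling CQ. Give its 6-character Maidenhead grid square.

Shift to the Maidenhead origin (180°W, 90°S): lon 110.3940, lat 98.4375.
Field: lon ⌊110.3940/20⌋ = 5 → F; lat ⌊98.4375/10⌋ = 9 → J.
Square: lon ⌊10.3940/2⌋ = 5; lat ⌊8.4375/1⌋ = 8.
Subsquare: lon ⌊0.3940/0.0833333⌋ = 4 → e; lat ⌊0.4375/0.0416667⌋ = 10 → k.

FJ58ek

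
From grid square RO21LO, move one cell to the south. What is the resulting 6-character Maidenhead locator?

Latitude subsquare o = 14; −1 → 13 = n.
The longitude characters are unchanged.

RO21ln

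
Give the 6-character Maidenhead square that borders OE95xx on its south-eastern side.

PE05aw

Longitude subsquare x = 23; +1 → 24, wraps to 0 = a, carry into square.
Longitude square 9; +1 → 10, wraps to 0, carry into field.
Longitude field O = 14; +1 → 15 = P.
Latitude subsquare x = 23; −1 → 22 = w.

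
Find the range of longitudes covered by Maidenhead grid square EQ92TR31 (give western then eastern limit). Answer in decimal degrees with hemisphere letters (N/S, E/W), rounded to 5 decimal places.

80.39167° W, 80.38333° W

Field E=4, Q=16: +4·20° lon, +16·10° lat → SW at lon -100°, lat 70°.
Square 9, 2: +9·2° lon, +2·1° lat → SW at lon -82°, lat 72°.
Subsquare t=19, r=17: +19·0.0833333° lon, +17·0.0416667° lat → SW at lon -80.4167°, lat 72.7083°.
Extended square 3, 1: +3·0.00833333° lon, +1·0.00416667° lat → SW at lon -80.3917°, lat 72.7125°.
Cell spans 0.00833333° lon × 0.00416667° lat.
west 80.39167° W, east 80.38333° W.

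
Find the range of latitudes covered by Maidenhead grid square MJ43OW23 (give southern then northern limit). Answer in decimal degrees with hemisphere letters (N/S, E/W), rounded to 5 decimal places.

3.92917° N, 3.93333° N

Field M=12, J=9: +12·20° lon, +9·10° lat → SW at lon 60°, lat 0°.
Square 4, 3: +4·2° lon, +3·1° lat → SW at lon 68°, lat 3°.
Subsquare o=14, w=22: +14·0.0833333° lon, +22·0.0416667° lat → SW at lon 69.1667°, lat 3.91667°.
Extended square 2, 3: +2·0.00833333° lon, +3·0.00416667° lat → SW at lon 69.1833°, lat 3.92917°.
Cell spans 0.00833333° lon × 0.00416667° lat.
south 3.92917° N, north 3.93333° N.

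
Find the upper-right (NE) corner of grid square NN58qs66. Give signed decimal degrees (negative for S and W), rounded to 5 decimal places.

48.77917, 91.39167

Field N=13, N=13: +13·20° lon, +13·10° lat → SW at lon 80°, lat 40°.
Square 5, 8: +5·2° lon, +8·1° lat → SW at lon 90°, lat 48°.
Subsquare q=16, s=18: +16·0.0833333° lon, +18·0.0416667° lat → SW at lon 91.3333°, lat 48.75°.
Extended square 6, 6: +6·0.00833333° lon, +6·0.00416667° lat → SW at lon 91.3833°, lat 48.775°.
Cell spans 0.00833333° lon × 0.00416667° lat. NE corner is SW corner plus one full cell.
latitude 48.77917, longitude 91.39167.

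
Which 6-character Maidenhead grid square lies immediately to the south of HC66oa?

HC65ox

Latitude subsquare a = 0; −1 → -1, wraps to 23 = x, carry into square.
Latitude square 6; −1 → 5.
The longitude characters are unchanged.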